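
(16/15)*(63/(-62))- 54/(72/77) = -36477/620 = -58.83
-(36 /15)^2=-144 /25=-5.76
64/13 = 4.92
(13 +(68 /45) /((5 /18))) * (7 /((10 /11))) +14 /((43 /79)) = 1802871 /10750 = 167.71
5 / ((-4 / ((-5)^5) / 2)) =15625 / 2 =7812.50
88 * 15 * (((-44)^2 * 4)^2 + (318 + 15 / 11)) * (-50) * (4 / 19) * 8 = -126656334528000 / 19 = -6666122869894.74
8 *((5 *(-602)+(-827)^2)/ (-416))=-680919/ 52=-13094.60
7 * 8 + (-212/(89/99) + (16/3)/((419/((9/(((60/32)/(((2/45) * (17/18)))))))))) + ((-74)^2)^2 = 2264400967572164/75514275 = 29986396.18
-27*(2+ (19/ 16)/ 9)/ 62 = -921/ 992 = -0.93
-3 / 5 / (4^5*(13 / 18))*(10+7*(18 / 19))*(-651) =1388583 / 158080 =8.78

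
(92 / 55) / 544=23 / 7480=0.00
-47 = -47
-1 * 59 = -59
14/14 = 1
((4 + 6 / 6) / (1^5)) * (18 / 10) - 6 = 3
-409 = -409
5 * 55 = 275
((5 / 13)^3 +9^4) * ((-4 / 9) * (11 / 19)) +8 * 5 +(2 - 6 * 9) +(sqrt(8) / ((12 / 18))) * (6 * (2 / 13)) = -638752492 / 375687 +36 * sqrt(2) / 13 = -1696.31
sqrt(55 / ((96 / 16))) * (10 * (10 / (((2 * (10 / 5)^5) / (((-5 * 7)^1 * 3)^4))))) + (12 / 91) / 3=4 / 91 + 1012921875 * sqrt(330) / 32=575019988.83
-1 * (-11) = 11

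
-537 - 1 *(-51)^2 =-3138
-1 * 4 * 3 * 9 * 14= -1512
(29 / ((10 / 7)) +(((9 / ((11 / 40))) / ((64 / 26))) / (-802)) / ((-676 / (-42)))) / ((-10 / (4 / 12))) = -93120307 / 137623200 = -0.68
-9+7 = -2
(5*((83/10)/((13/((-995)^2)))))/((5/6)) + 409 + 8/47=2317502518/611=3792966.48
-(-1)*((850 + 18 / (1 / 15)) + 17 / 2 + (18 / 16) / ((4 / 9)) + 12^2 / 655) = 23711023 / 20960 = 1131.25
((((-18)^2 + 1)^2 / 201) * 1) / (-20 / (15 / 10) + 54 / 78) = -1373125 / 33031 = -41.57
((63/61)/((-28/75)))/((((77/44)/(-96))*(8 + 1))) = 7200/427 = 16.86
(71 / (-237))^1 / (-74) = 71 / 17538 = 0.00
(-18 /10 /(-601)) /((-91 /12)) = -108 /273455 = -0.00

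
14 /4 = 7 /2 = 3.50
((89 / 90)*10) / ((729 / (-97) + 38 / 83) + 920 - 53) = 716539 / 62310564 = 0.01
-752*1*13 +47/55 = -537633/55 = -9775.15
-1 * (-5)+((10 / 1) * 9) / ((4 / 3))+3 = 151 / 2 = 75.50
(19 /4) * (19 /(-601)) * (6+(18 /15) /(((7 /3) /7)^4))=-46569 /3005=-15.50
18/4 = 9/2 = 4.50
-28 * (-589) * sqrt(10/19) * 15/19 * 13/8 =42315 * sqrt(190)/38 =15349.26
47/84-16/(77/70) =-12923/924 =-13.99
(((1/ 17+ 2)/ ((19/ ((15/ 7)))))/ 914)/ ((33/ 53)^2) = 70225/ 107165586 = 0.00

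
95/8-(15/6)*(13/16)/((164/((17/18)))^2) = 3311416735/278857728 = 11.87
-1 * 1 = -1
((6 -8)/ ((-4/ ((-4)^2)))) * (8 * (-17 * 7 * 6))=-45696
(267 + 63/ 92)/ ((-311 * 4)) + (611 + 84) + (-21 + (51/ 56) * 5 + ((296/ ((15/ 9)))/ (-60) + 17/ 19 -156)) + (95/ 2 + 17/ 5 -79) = 187291365099/ 380539600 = 492.17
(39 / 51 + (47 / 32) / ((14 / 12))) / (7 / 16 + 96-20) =3853 / 145537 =0.03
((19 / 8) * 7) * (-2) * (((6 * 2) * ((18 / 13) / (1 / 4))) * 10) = -287280 / 13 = -22098.46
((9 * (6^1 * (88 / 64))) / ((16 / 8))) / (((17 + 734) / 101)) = 29997 / 6008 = 4.99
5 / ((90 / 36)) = 2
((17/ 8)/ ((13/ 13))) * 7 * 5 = 595/ 8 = 74.38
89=89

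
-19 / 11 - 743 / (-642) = -0.57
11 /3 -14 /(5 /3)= -71 /15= -4.73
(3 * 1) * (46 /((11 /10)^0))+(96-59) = 175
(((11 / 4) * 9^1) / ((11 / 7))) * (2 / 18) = 7 / 4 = 1.75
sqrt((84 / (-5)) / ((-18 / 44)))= 2 * sqrt(2310) / 15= 6.41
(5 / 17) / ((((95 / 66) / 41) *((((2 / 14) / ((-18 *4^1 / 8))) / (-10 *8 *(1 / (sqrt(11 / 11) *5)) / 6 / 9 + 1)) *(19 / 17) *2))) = -3157 / 19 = -166.16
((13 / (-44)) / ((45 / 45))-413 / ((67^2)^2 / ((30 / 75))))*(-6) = 3929577627 / 2216623310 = 1.77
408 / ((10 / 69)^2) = 485622 / 25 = 19424.88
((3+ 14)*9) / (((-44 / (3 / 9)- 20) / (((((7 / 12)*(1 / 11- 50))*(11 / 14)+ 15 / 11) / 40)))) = 289629 / 535040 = 0.54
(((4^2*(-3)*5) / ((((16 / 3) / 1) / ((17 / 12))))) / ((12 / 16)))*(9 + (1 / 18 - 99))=137615 / 18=7645.28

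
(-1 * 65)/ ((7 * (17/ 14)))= -7.65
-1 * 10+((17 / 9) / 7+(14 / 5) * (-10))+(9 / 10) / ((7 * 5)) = -16967 / 450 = -37.70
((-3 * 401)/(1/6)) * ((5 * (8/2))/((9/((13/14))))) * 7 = -104260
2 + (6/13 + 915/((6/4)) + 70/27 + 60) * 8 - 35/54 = 5385.78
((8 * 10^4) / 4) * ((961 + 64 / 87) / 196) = 59765000 / 609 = 98136.29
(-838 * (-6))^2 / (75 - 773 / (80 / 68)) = -505615680 / 11641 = -43434.04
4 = 4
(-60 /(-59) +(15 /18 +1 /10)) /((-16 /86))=-37109 /3540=-10.48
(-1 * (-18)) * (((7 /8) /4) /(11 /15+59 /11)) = 10395 /16096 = 0.65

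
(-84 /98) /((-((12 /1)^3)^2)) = 1 /3483648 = 0.00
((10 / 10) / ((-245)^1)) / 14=-0.00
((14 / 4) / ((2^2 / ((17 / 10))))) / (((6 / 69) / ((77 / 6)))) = 210749 / 960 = 219.53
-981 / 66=-327 / 22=-14.86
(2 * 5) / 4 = 5 / 2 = 2.50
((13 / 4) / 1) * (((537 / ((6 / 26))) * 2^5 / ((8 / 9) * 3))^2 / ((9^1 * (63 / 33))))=3097339388 / 21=147492351.81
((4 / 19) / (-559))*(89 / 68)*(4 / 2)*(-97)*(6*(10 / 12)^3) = 0.33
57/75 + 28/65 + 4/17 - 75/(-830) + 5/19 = 31010741/17425850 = 1.78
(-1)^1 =-1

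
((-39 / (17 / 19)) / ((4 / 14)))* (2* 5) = -25935 / 17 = -1525.59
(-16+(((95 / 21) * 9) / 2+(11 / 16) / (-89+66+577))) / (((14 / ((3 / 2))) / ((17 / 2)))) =13791879 / 3474688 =3.97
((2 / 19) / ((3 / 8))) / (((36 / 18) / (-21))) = -56 / 19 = -2.95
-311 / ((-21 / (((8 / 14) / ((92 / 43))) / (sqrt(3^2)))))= 13373 / 10143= 1.32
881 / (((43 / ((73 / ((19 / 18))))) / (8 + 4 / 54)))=28040468 / 2451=11440.42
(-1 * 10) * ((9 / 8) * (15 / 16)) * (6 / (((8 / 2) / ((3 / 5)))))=-9.49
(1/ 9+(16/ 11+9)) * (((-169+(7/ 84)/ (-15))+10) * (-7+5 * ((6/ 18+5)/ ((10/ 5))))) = -284406877/ 26730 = -10639.99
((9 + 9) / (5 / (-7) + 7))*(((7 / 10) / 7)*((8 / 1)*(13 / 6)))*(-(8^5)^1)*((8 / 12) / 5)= -21686.46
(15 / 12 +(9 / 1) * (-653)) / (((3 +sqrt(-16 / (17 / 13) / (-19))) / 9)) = -204969663 / 10796 +211527 * sqrt(4199) / 2699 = -13907.20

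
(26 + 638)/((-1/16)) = -10624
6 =6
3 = 3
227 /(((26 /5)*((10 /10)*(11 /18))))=10215 /143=71.43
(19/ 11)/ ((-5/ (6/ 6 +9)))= -38/ 11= -3.45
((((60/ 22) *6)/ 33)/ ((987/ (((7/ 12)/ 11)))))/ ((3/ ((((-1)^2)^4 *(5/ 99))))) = 25/ 55738287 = 0.00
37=37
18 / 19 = 0.95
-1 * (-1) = 1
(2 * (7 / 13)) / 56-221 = -11491 / 52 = -220.98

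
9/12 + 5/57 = 191/228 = 0.84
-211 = -211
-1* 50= -50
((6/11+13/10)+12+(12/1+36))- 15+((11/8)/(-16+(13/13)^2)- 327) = -73985/264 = -280.25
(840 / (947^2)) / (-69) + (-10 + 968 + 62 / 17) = 337203766476 / 350652319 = 961.65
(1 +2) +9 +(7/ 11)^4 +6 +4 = 324503/ 14641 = 22.16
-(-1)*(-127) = -127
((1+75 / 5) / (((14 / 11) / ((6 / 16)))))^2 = 1089 / 49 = 22.22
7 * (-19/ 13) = -133/ 13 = -10.23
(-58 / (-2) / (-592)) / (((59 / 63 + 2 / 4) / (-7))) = 12789 / 53576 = 0.24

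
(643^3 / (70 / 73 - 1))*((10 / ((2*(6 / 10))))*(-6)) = 970344130550 / 3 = 323448043516.67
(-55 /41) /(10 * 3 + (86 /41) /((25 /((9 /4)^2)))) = -11000 /249483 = -0.04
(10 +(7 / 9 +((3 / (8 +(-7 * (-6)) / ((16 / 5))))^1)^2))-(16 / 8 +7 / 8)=7.92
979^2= 958441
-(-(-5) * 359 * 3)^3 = -156155441625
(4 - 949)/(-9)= 105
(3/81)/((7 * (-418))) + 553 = 43688105/79002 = 553.00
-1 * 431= -431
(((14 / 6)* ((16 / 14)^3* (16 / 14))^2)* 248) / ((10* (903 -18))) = 2080374784 / 10932533325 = 0.19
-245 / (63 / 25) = -97.22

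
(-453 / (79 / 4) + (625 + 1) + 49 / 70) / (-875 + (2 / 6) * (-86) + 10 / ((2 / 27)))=-1430919 / 1821740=-0.79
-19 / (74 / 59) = -1121 / 74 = -15.15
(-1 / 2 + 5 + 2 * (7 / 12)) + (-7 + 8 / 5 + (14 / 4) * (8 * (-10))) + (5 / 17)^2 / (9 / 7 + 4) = -44865203 / 160395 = -279.72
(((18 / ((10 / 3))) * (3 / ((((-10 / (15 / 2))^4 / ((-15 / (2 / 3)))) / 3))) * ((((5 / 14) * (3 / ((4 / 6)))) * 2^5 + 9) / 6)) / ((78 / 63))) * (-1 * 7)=524532267 / 26624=19701.48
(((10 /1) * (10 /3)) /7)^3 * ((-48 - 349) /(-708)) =99250000 /1639197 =60.55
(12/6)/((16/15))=15/8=1.88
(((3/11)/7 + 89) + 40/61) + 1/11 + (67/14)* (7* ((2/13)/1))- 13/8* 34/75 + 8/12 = 579282373/6106100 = 94.87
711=711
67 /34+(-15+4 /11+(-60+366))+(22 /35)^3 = 4707669977 /16035250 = 293.58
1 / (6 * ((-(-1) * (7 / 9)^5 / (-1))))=-19683 / 33614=-0.59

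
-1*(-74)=74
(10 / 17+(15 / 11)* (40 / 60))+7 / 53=16149 / 9911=1.63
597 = 597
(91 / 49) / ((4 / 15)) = 195 / 28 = 6.96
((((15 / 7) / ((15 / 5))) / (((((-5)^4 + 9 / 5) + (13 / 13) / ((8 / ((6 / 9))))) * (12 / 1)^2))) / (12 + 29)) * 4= 25 / 32384793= 0.00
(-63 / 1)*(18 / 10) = -567 / 5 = -113.40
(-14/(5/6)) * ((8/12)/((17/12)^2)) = -8064/1445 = -5.58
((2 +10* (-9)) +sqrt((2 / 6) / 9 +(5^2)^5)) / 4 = -22 +sqrt(197753907) / 18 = 759.25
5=5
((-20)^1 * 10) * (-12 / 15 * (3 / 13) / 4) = 9.23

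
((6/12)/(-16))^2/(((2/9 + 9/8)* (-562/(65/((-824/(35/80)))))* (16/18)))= 36855/735961677824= 0.00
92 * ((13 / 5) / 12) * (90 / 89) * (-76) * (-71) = 9680424 / 89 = 108768.81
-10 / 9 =-1.11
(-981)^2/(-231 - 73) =-962361/304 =-3165.66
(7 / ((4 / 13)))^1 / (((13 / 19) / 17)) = 2261 / 4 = 565.25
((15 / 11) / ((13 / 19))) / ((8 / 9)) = 2565 / 1144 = 2.24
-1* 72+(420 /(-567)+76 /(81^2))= -477176 /6561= -72.73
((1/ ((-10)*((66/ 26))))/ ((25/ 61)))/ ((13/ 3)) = -61/ 2750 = -0.02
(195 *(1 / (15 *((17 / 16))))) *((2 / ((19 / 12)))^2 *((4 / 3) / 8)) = 19968 / 6137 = 3.25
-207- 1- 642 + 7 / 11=-9343 / 11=-849.36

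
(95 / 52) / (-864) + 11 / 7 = 493543 / 314496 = 1.57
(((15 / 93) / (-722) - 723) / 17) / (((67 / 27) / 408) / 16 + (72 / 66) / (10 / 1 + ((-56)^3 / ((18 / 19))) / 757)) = 738321035499013824 / 74031944964551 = 9973.01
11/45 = 0.24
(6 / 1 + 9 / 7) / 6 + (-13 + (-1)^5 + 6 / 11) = -1885 / 154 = -12.24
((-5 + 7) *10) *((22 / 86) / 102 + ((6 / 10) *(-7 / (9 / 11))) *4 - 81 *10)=-36427082 / 2193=-16610.62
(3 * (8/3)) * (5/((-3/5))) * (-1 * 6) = 400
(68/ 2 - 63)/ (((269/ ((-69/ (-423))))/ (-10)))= 6670/ 37929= 0.18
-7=-7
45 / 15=3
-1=-1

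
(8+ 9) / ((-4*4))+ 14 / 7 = 15 / 16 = 0.94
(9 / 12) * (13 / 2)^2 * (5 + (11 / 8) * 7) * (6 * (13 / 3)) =771147 / 64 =12049.17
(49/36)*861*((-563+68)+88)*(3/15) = -5723641/60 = -95394.02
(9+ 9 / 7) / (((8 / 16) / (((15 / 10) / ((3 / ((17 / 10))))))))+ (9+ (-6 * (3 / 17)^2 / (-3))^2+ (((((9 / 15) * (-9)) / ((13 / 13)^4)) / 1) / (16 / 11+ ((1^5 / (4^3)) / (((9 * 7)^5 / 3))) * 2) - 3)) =19.78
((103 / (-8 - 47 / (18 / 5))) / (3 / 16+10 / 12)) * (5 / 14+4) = -2714256 / 129997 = -20.88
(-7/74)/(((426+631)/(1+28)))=-29/11174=-0.00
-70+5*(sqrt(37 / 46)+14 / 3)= -140 / 3+5*sqrt(1702) / 46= -42.18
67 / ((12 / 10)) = 55.83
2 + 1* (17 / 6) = 29 / 6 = 4.83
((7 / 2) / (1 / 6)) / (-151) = -21 / 151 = -0.14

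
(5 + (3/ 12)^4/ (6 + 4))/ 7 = 12801/ 17920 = 0.71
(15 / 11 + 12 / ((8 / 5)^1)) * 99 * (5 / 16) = 8775 / 32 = 274.22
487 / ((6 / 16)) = 3896 / 3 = 1298.67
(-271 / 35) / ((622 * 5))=-271 / 108850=-0.00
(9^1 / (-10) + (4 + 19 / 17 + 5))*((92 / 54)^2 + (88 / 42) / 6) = 13001399 / 433755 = 29.97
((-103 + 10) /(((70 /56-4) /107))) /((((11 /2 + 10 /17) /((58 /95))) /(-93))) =-811099376 /24035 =-33746.59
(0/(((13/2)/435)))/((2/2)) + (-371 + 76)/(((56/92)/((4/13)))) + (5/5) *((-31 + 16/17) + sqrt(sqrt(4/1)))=-177.77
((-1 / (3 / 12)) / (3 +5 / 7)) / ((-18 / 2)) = 14 / 117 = 0.12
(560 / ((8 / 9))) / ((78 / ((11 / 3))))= 385 / 13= 29.62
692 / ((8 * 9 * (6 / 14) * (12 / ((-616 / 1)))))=-93247 / 81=-1151.20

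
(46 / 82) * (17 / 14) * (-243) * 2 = -95013 / 287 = -331.06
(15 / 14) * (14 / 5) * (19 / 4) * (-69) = -3933 / 4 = -983.25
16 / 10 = 1.60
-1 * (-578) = 578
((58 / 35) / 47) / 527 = 58 / 866915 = 0.00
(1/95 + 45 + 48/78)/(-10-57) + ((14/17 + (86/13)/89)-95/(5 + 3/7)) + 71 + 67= 30225860337/250386370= 120.72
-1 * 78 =-78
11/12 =0.92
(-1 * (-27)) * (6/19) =162/19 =8.53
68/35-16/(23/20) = -9636/805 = -11.97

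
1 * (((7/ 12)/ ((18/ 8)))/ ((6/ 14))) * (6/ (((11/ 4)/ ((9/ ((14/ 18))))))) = 168/ 11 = 15.27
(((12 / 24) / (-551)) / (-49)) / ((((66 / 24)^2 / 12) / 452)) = 43392 / 3266879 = 0.01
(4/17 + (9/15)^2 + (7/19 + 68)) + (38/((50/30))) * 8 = 2029762/8075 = 251.36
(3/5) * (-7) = -21/5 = -4.20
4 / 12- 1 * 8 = -23 / 3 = -7.67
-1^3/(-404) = 1/404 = 0.00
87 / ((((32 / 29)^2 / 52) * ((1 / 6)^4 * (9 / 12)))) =25681617 / 4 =6420404.25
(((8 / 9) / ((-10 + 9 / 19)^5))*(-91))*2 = 3605200144 / 1748378204109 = 0.00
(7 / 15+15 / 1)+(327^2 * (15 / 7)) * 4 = 96237724 / 105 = 916549.75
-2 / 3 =-0.67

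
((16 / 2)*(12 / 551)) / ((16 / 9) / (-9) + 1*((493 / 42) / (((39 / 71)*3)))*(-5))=-1415232 / 290904307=-0.00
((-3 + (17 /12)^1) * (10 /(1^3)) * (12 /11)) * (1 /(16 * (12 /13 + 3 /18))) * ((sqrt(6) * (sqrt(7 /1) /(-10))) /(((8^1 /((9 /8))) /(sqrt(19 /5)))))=6669 * sqrt(3990) /2393600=0.18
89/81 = 1.10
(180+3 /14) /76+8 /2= 6779 /1064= 6.37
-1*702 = -702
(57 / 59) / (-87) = -19 / 1711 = -0.01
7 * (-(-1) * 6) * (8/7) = 48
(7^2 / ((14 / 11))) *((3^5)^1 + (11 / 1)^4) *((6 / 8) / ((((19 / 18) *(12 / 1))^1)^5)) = 208870893 / 158470336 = 1.32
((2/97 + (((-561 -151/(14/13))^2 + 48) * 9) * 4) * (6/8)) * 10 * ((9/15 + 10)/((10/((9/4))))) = 120407587195149/380240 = 316662074.47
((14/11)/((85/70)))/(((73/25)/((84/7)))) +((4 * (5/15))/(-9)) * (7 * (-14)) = 6938792/368577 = 18.83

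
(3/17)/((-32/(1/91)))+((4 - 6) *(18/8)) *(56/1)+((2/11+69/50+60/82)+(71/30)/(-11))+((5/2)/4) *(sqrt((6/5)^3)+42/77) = -417916223371/1674472800+3 *sqrt(30)/20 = -248.76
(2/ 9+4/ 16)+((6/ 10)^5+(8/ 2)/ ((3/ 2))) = 3.22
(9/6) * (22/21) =11/7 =1.57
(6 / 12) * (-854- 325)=-1179 / 2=-589.50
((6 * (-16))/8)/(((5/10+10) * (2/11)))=-44/7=-6.29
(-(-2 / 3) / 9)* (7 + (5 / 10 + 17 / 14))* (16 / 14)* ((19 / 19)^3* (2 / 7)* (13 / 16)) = 1586 / 9261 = 0.17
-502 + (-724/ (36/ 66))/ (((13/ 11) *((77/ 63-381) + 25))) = -20706112/ 41509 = -498.83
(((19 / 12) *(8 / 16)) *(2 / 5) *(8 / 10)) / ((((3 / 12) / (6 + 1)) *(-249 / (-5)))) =532 / 3735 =0.14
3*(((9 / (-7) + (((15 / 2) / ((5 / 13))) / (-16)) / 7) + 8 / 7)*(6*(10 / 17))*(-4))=3195 / 238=13.42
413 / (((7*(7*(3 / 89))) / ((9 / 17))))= 15753 / 119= 132.38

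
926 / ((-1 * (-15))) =926 / 15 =61.73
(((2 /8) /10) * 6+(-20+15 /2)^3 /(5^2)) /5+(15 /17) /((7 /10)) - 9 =-555361 /23800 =-23.33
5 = 5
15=15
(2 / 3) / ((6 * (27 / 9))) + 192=5185 / 27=192.04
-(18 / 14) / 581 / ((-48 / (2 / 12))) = 0.00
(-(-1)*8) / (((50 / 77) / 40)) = 2464 / 5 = 492.80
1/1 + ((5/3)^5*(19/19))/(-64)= 12427/15552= 0.80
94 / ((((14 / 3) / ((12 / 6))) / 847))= 34122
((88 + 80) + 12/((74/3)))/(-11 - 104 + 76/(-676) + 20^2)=526773/890701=0.59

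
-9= -9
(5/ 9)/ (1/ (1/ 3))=5/ 27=0.19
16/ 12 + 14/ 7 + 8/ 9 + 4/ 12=41/ 9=4.56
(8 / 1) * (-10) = -80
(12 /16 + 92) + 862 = 3819 /4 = 954.75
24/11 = 2.18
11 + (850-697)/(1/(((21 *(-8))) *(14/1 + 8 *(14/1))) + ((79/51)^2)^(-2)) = 127722618206581/143166824687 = 892.12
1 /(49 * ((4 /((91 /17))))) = 13 /476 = 0.03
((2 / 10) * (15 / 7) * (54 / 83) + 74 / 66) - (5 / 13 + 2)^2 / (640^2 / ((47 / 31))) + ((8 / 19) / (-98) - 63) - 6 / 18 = -10933086967279913 / 176517743001600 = -61.94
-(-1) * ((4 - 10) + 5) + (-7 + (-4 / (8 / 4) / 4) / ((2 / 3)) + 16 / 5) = -111 / 20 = -5.55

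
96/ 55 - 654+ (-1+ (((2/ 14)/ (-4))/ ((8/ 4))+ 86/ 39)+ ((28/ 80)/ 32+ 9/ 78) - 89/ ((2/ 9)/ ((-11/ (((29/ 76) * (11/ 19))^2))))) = 28971200757425/ 323266944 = 89620.05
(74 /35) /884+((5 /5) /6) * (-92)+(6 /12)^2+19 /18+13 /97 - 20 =-915426793 /27010620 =-33.89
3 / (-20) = -3 / 20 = -0.15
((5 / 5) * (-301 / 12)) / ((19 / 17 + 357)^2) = -86989 / 444764928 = -0.00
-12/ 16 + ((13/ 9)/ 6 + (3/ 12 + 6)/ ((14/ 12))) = 4.85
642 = 642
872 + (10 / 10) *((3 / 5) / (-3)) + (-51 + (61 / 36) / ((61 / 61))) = 148049 / 180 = 822.49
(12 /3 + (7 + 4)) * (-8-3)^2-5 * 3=1800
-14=-14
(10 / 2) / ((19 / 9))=45 / 19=2.37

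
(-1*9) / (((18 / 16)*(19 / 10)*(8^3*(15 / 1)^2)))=-1 / 27360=-0.00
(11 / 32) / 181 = 11 / 5792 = 0.00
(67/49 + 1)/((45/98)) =232/45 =5.16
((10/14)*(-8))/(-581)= 40/4067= 0.01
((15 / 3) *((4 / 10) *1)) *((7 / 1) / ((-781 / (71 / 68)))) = -7 / 374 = -0.02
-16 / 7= -2.29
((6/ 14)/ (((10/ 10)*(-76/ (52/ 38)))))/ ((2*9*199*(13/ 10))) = -5/ 3017238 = -0.00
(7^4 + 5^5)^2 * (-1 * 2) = -61073352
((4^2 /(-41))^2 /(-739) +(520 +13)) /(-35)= -94589113 /6211295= -15.23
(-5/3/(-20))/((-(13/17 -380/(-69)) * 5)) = -391/147140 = -0.00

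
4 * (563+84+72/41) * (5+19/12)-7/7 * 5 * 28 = 2084101/123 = 16943.91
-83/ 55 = -1.51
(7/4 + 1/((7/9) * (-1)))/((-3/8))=-26/21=-1.24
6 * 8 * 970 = 46560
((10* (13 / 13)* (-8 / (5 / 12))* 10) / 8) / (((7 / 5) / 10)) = -12000 / 7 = -1714.29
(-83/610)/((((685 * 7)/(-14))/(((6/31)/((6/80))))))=1328/1295335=0.00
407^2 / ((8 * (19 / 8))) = 165649 / 19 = 8718.37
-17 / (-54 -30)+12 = 1025 / 84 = 12.20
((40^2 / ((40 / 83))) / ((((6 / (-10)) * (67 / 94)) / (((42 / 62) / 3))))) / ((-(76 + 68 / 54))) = 7021800 / 309473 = 22.69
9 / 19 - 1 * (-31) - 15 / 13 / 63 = 163159 / 5187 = 31.46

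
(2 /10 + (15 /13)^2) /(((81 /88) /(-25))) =-569360 /13689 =-41.59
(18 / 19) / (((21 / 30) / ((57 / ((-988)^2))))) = 135 / 1708252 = 0.00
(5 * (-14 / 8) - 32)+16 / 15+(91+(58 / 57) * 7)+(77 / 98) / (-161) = 25025199 / 428260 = 58.43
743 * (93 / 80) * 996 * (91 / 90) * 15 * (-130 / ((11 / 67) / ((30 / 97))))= -6818685519555 / 2134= -3195260318.44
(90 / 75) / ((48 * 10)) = 1 / 400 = 0.00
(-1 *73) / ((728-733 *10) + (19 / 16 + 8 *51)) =1168 / 99085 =0.01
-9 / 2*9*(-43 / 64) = 3483 / 128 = 27.21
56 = 56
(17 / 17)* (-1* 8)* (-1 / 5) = 8 / 5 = 1.60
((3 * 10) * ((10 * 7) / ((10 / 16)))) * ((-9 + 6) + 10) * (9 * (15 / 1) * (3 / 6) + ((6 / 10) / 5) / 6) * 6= 47642112 / 5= 9528422.40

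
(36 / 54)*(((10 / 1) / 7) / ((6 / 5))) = 50 / 63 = 0.79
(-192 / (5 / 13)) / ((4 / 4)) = -2496 / 5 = -499.20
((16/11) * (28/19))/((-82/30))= -6720/8569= -0.78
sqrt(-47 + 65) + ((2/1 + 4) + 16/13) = 3* sqrt(2) + 94/13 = 11.47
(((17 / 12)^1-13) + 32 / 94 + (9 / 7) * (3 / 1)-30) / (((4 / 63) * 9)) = -147599 / 2256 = -65.43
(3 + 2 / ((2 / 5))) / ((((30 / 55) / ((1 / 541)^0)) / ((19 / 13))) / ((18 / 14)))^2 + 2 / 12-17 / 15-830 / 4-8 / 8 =-14225032 / 124215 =-114.52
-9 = -9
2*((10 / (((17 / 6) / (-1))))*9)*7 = -444.71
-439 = -439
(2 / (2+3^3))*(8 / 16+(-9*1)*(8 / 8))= -17 / 29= -0.59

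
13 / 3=4.33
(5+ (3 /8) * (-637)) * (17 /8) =-31807 /64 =-496.98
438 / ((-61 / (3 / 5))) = -1314 / 305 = -4.31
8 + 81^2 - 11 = 6558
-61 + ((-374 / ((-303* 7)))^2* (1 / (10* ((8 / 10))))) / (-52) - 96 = -73453845217 / 467858664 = -157.00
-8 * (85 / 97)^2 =-57800 / 9409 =-6.14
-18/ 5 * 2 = -36/ 5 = -7.20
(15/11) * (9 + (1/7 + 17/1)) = 2745/77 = 35.65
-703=-703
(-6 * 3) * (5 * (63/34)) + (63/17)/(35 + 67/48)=-166.66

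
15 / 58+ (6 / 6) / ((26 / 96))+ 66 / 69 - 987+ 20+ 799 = -2828351 / 17342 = -163.09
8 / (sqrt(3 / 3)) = 8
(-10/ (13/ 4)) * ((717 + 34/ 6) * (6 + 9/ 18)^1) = -43360/ 3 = -14453.33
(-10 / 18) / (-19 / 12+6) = -20 / 159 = -0.13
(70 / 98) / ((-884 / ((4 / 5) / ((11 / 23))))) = -23 / 17017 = -0.00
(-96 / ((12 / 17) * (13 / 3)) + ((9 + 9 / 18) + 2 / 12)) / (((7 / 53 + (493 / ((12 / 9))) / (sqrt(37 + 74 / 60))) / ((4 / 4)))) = 2883438712 / 3594527699529 - 2345913878 * sqrt(34410) / 1198175899843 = -0.36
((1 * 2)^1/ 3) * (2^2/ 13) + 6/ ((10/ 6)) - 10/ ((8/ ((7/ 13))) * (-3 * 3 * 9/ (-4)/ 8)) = 3.54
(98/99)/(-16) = -49/792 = -0.06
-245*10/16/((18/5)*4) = -6125/576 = -10.63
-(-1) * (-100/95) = -1.05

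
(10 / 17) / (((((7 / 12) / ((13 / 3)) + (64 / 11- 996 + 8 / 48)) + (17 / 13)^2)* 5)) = -44616 / 374749819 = -0.00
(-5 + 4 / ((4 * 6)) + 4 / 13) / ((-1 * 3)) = 353 / 234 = 1.51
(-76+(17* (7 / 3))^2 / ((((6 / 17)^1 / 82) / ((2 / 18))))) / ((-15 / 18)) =-19703498 / 405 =-48650.61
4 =4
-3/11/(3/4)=-4/11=-0.36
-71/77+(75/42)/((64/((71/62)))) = -543931/611072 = -0.89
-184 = -184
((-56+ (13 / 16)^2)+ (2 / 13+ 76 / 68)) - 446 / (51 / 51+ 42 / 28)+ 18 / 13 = -65368967 / 282880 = -231.08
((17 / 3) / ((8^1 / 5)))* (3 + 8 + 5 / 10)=1955 / 48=40.73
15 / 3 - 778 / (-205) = 1803 / 205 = 8.80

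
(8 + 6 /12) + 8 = 33 /2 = 16.50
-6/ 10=-3/ 5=-0.60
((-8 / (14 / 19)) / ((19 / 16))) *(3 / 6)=-32 / 7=-4.57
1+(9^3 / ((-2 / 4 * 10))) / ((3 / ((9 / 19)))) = -2092 / 95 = -22.02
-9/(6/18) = -27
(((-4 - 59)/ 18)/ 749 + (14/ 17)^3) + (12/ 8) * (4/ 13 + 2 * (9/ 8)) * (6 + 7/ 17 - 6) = 116647695/ 54671864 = 2.13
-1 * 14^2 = -196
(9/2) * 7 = 63/2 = 31.50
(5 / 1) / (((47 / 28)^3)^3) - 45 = -50307979009857475 / 1119130473102767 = -44.95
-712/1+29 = -683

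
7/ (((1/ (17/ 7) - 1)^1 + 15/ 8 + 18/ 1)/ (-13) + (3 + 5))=12376/ 11521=1.07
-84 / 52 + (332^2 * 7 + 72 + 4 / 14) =70219119 / 91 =771638.67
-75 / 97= -0.77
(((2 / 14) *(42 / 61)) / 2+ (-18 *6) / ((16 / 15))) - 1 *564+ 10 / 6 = -485707 / 732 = -663.53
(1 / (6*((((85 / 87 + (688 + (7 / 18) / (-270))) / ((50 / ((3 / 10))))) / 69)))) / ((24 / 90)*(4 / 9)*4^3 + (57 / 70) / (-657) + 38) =5324360850000 / 87244213189727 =0.06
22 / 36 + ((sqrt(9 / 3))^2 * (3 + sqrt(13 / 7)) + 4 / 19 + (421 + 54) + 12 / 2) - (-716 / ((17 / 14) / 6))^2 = -1237068339883 / 98838 + 3 * sqrt(91) / 7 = -12516116.63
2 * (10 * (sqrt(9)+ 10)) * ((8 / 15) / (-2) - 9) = -7228 / 3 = -2409.33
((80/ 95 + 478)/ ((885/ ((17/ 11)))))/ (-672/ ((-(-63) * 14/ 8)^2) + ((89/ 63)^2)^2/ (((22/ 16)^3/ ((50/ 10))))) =2890295523423/ 26287607119360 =0.11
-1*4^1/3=-4/3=-1.33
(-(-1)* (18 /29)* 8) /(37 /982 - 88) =-47136 /834997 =-0.06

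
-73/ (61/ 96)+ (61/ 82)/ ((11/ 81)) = -6019815/ 55022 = -109.41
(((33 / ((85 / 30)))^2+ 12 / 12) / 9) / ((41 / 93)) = 1224283 / 35547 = 34.44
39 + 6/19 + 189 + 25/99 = 429937/1881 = 228.57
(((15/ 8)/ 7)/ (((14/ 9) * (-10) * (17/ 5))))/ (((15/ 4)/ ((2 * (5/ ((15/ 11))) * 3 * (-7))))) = 99/ 476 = 0.21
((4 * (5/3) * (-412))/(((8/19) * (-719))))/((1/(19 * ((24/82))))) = 50.45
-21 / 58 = -0.36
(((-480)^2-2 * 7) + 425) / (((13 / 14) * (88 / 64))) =25850832 / 143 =180775.05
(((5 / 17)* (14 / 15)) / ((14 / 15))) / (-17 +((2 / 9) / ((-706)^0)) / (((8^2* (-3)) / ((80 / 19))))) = -5130 / 296599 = -0.02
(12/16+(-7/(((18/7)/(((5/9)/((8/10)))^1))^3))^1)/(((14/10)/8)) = 832788595/238085568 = 3.50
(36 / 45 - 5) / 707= -3 / 505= -0.01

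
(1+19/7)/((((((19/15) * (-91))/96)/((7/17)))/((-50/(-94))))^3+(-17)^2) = 1213056000000000/40579270067658161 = 0.03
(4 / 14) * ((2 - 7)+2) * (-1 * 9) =54 / 7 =7.71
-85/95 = -17/19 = -0.89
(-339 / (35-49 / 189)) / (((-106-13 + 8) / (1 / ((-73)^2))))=3051 / 184948274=0.00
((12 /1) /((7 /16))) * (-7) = -192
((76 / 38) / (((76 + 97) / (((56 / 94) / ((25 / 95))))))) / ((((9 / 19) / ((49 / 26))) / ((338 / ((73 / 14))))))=180286288 / 26710335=6.75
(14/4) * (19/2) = 133/4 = 33.25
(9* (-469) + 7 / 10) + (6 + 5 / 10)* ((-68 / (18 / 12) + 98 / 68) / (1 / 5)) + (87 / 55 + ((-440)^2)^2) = 37480954354.79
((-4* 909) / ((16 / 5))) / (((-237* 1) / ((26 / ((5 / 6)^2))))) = 179.50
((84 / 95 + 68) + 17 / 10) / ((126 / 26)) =174343 / 11970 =14.56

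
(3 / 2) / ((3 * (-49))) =-1 / 98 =-0.01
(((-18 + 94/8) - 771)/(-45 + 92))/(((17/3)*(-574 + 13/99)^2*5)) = -91413927/51578917164620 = -0.00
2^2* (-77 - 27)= -416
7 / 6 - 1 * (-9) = 10.17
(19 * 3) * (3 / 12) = 57 / 4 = 14.25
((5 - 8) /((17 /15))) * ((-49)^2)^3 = -622857924045 /17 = -36638701414.41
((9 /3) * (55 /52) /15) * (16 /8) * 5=55 /26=2.12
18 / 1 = 18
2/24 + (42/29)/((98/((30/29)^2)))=203123/2048676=0.10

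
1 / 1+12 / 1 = 13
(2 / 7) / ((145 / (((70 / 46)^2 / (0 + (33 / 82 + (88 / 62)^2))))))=1103228 / 584384713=0.00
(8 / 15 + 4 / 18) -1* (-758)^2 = -25855346 / 45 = -574563.24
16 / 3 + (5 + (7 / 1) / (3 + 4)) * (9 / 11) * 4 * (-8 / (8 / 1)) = -472 / 33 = -14.30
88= 88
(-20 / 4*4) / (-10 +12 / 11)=2.24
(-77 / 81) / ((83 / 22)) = -1694 / 6723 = -0.25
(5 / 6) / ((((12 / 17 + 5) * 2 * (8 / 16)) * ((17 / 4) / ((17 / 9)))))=0.06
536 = 536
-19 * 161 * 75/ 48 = -76475/ 16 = -4779.69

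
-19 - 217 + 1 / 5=-1179 / 5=-235.80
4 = 4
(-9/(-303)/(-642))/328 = -1/7089392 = -0.00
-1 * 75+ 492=417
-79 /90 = -0.88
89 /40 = 2.22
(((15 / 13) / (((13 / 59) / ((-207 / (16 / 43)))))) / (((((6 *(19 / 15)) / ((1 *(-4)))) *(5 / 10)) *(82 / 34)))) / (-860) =-3114315 / 2106416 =-1.48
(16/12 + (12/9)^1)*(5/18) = 20/27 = 0.74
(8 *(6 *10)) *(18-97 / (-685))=1192992 / 137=8707.97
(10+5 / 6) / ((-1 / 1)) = -65 / 6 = -10.83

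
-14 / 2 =-7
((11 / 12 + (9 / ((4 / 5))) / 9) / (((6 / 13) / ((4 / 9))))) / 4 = 169 / 324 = 0.52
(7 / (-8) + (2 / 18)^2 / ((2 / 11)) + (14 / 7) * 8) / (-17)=-9845 / 11016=-0.89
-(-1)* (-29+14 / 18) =-254 / 9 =-28.22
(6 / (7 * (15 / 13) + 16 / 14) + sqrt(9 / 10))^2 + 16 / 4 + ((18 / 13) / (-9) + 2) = 1638 * sqrt(10) / 4195 + 656093797 / 91509730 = 8.40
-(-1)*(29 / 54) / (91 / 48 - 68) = -232 / 28557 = -0.01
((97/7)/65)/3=97/1365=0.07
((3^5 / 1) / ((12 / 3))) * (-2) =-243 / 2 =-121.50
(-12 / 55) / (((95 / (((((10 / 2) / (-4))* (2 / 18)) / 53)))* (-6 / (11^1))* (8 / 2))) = -1 / 362520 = -0.00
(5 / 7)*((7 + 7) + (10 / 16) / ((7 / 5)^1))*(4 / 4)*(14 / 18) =4045 / 504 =8.03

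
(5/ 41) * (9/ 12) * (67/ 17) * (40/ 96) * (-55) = -92125/ 11152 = -8.26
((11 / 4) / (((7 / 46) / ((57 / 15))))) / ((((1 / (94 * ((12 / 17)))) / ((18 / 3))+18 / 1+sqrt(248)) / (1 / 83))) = 1981973900808 / 10125043218745 - 220188595968 * sqrt(62) / 10125043218745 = 0.02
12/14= 6/7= 0.86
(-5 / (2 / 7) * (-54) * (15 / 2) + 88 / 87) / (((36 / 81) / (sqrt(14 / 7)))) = 22555.51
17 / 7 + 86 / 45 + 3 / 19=26918 / 5985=4.50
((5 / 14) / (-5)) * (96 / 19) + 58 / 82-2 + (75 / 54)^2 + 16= 28754969 / 1766772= 16.28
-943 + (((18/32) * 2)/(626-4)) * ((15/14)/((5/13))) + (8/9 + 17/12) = -589789681/626976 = -940.69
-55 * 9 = -495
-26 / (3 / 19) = -164.67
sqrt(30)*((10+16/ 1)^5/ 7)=11881376*sqrt(30)/ 7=9296710.93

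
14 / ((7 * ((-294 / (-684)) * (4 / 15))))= 17.45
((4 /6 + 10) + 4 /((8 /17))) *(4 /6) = 115 /9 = 12.78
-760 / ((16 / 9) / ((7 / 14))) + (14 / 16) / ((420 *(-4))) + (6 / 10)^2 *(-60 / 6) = -417313 / 1920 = -217.35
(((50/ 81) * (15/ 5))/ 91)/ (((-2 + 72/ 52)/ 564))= -1175/ 63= -18.65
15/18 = 5/6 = 0.83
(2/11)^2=4/121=0.03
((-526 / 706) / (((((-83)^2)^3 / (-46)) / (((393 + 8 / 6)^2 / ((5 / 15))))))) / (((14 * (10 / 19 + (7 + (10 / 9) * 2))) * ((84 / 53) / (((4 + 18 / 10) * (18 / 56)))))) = 45407435177403 / 107737498203642394640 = 0.00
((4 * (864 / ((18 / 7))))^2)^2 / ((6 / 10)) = 5438082908160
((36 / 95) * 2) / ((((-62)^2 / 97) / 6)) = 10476 / 91295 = 0.11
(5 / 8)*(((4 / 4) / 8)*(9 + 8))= 85 / 64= 1.33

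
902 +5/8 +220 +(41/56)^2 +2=3528505/3136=1125.16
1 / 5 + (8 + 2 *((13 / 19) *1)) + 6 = 1479 / 95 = 15.57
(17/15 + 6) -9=-28/15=-1.87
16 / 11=1.45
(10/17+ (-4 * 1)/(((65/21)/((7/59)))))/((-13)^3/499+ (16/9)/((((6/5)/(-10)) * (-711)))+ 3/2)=-543223114524/3599709914255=-0.15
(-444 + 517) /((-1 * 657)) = -1 /9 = -0.11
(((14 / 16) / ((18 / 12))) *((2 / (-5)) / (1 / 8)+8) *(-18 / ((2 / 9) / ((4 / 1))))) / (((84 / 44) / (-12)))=28512 / 5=5702.40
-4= -4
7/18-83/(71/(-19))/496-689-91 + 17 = -241690823/316944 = -762.57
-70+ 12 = -58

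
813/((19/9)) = 385.11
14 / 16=7 / 8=0.88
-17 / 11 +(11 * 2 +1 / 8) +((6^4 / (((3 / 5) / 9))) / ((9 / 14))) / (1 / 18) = 47901971 / 88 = 544340.58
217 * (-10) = -2170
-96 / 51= -32 / 17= -1.88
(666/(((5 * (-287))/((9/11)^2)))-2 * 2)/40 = -374243/3472700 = -0.11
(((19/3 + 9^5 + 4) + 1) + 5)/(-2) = -88598/3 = -29532.67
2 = 2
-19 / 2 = -9.50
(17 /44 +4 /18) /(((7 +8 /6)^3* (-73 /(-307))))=221961 /50187500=0.00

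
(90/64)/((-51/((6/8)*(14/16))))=-315/17408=-0.02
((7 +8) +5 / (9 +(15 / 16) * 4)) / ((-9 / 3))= -785 / 153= -5.13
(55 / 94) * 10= 275 / 47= 5.85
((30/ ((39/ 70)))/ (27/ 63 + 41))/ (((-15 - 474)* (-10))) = 49/ 184353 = 0.00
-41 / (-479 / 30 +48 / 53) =65190 / 23947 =2.72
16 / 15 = 1.07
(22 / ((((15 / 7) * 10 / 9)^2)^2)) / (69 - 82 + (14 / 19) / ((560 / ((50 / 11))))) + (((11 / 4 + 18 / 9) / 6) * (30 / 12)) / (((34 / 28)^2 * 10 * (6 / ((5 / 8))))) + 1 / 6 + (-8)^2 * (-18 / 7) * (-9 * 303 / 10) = 2900731696915995871 / 64634850000000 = 44878.76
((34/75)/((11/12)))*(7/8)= 119/275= 0.43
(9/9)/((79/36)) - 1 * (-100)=7936/79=100.46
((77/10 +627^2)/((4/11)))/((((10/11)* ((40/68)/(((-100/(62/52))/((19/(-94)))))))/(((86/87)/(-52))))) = -16343467098299/1024860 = -15947024.08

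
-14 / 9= -1.56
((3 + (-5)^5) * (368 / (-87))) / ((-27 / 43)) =-49402528 / 2349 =-21031.30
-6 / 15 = -2 / 5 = -0.40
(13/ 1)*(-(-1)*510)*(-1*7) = -46410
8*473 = 3784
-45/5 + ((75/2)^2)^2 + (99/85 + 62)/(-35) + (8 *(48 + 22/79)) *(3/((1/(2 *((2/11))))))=11688099760157/5909200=1977949.60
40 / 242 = 20 / 121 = 0.17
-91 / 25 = -3.64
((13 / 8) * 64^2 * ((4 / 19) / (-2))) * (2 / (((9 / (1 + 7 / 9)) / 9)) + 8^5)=-3926294528 / 171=-22960786.71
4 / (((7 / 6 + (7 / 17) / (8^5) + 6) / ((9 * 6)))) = 360972288 / 11976725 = 30.14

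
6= 6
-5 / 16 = -0.31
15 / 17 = 0.88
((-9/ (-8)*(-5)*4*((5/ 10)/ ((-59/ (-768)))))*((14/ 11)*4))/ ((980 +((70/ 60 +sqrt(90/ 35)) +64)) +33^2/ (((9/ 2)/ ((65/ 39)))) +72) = -4119800832/ 8402433611 +1161216*sqrt(14)/ 8402433611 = -0.49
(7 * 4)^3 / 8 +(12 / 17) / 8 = 93299 / 34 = 2744.09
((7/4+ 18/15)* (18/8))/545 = 531/43600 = 0.01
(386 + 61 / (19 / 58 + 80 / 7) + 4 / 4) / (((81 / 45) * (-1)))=-9359585 / 42957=-217.88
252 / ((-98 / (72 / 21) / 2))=-864 / 49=-17.63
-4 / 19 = -0.21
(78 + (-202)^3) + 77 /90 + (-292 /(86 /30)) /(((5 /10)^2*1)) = -31899390589 /3870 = -8242736.59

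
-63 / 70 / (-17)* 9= 81 / 170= 0.48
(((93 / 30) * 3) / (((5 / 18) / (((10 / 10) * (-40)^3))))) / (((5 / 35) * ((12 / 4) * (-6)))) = 833280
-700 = -700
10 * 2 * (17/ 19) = 17.89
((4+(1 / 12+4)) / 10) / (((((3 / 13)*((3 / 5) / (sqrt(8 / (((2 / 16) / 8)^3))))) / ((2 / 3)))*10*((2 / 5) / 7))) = 564928*sqrt(2) / 81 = 9863.32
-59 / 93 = -0.63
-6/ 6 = -1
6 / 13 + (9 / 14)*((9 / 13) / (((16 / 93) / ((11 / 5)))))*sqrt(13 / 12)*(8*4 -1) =6 / 13 + 856251*sqrt(39) / 29120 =184.09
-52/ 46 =-1.13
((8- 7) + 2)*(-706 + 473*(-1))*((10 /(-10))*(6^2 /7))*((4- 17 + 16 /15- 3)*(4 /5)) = -5432832 /25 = -217313.28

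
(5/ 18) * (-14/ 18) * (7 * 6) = -245/ 27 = -9.07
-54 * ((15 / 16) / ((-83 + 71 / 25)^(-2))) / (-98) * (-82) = -1667148642 / 6125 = -272187.53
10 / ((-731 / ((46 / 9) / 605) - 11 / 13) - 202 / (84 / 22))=-125580 / 1087295539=-0.00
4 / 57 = 0.07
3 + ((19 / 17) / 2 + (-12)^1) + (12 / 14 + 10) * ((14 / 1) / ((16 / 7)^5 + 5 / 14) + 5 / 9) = 58821299 / 4517814294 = 0.01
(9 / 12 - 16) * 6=-183 / 2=-91.50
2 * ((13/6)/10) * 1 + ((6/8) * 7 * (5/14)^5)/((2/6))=2419507/4609920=0.52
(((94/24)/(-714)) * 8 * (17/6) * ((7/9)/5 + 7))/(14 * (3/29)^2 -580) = 909121/592499610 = 0.00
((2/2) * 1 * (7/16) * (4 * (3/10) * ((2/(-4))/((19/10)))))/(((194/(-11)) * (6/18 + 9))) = 99/117952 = 0.00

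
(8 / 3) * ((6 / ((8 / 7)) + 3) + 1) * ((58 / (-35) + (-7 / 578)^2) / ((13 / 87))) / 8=-20789543461 / 608032880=-34.19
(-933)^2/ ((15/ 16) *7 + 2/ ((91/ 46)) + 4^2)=422477328/ 11441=36926.61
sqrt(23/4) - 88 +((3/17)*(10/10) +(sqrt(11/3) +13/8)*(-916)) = -916*sqrt(33)/3 - 53595/34 +sqrt(23)/2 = -3327.93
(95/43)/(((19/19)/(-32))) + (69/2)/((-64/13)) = -427691/5504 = -77.71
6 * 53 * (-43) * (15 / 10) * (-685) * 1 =14050035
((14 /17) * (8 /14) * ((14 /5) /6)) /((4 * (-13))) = -14 /3315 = -0.00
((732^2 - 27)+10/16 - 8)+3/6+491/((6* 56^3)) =564559912043/1053696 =535790.13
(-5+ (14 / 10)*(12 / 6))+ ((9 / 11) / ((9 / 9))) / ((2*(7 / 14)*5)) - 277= -15347 / 55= -279.04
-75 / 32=-2.34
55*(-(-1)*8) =440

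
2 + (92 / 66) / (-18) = 571 / 297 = 1.92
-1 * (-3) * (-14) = -42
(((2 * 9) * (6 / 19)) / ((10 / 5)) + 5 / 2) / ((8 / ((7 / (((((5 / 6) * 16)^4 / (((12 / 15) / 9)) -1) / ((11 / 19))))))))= 140679 / 18483148016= 0.00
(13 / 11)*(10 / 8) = 65 / 44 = 1.48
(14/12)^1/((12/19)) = 133/72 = 1.85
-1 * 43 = -43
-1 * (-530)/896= 265/448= 0.59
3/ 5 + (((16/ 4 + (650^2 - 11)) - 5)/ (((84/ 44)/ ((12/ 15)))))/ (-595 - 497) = -4630169/ 28665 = -161.53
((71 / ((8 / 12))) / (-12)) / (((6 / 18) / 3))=-639 / 8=-79.88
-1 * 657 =-657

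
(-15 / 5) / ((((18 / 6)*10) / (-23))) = 23 / 10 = 2.30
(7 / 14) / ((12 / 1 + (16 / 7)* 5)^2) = 49 / 53792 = 0.00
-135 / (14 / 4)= -270 / 7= -38.57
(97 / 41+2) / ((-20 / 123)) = -537 / 20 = -26.85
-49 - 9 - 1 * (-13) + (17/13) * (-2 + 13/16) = -9683/208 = -46.55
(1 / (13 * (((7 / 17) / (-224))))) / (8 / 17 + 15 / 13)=-9248 / 359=-25.76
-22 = -22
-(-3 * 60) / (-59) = -180 / 59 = -3.05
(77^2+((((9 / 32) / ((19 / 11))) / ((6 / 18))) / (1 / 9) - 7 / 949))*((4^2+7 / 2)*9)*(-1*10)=-462174928515 / 44384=-10413097.70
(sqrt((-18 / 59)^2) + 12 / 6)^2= 18496 / 3481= 5.31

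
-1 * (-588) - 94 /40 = 11713 /20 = 585.65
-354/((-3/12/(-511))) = -723576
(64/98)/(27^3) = 32/964467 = 0.00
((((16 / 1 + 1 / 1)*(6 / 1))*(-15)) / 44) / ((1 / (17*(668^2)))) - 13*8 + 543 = -2901566731 / 11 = -263778793.73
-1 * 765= -765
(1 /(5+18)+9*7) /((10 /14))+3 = 91.26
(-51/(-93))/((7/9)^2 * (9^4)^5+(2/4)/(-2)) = 68/911975004064566659165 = 0.00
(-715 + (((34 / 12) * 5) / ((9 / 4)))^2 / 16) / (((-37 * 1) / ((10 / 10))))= 2077715 / 107892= 19.26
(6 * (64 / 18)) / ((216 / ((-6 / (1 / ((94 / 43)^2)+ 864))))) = -0.00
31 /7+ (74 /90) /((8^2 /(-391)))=-11989 /20160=-0.59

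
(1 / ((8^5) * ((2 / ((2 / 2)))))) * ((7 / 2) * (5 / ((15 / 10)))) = 35 / 196608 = 0.00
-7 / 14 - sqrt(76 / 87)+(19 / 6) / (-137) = -2 * sqrt(1653) / 87 - 215 / 411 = -1.46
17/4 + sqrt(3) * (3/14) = 3 * sqrt(3)/14 + 17/4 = 4.62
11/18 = 0.61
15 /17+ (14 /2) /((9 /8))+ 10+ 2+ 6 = 3841 /153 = 25.10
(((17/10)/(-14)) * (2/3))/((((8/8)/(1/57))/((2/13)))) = -17/77805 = -0.00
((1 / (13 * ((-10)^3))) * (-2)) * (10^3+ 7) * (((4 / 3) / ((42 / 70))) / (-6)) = -1007 / 17550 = -0.06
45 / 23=1.96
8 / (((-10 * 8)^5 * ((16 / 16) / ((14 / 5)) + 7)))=-7 / 21094400000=-0.00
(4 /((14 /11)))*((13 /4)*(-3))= -429 /14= -30.64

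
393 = 393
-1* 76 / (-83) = 76 / 83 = 0.92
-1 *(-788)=788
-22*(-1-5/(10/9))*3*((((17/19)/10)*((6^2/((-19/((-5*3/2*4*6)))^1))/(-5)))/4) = -999702/1805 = -553.85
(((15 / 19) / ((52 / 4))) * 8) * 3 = 360 / 247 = 1.46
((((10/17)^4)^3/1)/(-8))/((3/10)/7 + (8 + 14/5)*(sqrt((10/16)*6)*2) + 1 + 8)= 1846250000000000/1587131141015624846037 - 735000000000000*sqrt(15)/529043713671874948679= -0.00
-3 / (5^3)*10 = -6 / 25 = -0.24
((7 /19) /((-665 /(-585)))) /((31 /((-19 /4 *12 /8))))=-351 /4712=-0.07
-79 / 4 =-19.75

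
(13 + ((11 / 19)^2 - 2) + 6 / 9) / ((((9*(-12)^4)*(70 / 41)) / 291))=25846523 / 2357994240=0.01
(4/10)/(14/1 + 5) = 2/95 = 0.02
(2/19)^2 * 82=0.91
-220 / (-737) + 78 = 5246 / 67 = 78.30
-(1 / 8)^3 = -1 / 512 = -0.00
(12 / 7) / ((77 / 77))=12 / 7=1.71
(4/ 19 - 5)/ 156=-7/ 228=-0.03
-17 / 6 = -2.83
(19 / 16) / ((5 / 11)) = 209 / 80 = 2.61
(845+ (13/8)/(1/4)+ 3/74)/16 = 31507/592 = 53.22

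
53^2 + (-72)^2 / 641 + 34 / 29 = 2818.26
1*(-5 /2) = -5 /2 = -2.50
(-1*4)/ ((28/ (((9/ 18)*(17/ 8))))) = -0.15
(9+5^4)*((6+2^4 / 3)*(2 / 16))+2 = 5401 / 6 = 900.17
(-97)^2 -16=9393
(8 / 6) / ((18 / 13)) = 26 / 27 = 0.96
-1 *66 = -66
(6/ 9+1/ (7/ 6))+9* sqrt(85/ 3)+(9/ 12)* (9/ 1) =695/ 84+3* sqrt(255) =56.18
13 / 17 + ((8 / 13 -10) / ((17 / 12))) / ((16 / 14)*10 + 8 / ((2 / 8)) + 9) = 51775 / 81107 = 0.64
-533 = -533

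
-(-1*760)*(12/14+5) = 31160/7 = 4451.43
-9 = -9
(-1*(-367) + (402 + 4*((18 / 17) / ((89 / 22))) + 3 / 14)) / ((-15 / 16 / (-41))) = 5351540744 / 158865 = 33686.09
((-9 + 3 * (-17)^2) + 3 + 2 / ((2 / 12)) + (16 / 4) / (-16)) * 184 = 160586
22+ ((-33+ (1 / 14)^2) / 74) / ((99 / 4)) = 7890961 / 358974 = 21.98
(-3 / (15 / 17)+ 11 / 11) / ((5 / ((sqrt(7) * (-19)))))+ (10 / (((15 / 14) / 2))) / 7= 26.80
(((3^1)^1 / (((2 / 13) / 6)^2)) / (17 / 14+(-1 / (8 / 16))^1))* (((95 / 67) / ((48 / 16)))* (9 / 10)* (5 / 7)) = -1300455 / 737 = -1764.53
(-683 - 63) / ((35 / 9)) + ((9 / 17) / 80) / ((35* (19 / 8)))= -21686211 / 113050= -191.83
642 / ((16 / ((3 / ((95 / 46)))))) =22149 / 380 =58.29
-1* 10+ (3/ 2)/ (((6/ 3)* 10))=-397/ 40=-9.92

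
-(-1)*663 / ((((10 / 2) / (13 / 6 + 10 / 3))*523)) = 7293 / 5230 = 1.39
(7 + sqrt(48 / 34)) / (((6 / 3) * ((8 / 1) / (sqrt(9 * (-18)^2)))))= 27 * sqrt(102) / 68 + 189 / 8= 27.64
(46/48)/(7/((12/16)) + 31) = 23/968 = 0.02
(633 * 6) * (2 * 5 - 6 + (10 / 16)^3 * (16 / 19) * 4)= 1391967 / 76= 18315.36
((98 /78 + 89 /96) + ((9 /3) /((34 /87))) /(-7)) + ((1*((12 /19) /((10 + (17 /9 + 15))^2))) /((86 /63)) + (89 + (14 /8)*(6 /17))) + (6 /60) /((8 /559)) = 867733177073101 /8882277724320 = 97.69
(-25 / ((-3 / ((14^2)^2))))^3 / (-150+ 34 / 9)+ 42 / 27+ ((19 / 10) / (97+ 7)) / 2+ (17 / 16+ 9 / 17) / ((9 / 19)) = -224377502751768.12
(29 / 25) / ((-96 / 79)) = -2291 / 2400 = -0.95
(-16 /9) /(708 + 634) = -8 /6039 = -0.00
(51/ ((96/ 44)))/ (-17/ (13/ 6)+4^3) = 2431/ 5840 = 0.42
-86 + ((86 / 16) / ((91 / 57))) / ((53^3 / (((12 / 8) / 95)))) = -93208911773 / 1083824560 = -86.00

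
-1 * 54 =-54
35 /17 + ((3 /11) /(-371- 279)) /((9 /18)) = 2.06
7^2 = 49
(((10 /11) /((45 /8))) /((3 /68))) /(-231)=-1088 /68607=-0.02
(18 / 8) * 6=27 / 2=13.50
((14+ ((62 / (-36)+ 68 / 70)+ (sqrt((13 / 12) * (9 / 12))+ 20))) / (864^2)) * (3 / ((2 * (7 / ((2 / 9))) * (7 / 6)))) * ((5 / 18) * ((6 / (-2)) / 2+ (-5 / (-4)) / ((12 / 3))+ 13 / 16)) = -20947 / 110612791296 -5 * sqrt(13) / 3511517184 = -0.00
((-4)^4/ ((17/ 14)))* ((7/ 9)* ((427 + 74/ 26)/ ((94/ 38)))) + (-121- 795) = 27577.34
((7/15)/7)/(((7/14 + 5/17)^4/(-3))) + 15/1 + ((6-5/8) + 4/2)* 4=233818573/5314410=44.00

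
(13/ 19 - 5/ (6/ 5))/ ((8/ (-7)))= 2779/ 912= 3.05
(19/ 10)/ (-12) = -19/ 120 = -0.16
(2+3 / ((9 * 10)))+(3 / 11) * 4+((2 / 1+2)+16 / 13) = 35843 / 4290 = 8.36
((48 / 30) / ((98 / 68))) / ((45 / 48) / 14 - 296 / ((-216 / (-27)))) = -8704 / 289555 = -0.03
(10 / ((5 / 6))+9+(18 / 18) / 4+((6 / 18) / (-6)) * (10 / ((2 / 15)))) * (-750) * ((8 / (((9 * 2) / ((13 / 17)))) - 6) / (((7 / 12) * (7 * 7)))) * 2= 88765000 / 17493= 5074.32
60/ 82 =0.73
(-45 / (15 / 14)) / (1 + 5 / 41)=-861 / 23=-37.43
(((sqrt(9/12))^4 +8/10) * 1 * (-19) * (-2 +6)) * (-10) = 1035.50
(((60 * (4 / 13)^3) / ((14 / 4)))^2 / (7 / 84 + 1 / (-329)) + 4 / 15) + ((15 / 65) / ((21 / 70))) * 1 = 665418735734 / 160660337565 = 4.14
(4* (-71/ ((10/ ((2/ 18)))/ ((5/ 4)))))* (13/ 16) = -923/ 288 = -3.20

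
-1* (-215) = 215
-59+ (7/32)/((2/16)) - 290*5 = -6029/4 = -1507.25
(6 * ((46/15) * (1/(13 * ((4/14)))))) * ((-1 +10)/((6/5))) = 483/13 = 37.15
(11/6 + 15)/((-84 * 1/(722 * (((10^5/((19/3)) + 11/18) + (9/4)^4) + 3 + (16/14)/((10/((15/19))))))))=-9302137044275/4064256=-2288767.50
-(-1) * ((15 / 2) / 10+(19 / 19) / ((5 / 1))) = 19 / 20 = 0.95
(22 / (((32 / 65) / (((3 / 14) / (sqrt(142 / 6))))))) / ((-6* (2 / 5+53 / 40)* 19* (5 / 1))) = -715* sqrt(213) / 5212536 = -0.00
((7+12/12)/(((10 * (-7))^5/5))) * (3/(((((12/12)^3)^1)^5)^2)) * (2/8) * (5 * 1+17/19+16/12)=-0.00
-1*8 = -8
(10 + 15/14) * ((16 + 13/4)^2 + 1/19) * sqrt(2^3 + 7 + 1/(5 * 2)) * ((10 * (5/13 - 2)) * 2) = -52390155 * sqrt(1510)/3952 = -515135.19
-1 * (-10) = 10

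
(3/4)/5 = 3/20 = 0.15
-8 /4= -2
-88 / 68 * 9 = -198 / 17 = -11.65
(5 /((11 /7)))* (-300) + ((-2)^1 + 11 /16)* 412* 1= -65793 /44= -1495.30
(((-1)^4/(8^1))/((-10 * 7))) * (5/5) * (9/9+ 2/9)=-11/5040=-0.00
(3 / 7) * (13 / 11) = 39 / 77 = 0.51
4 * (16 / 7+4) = 176 / 7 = 25.14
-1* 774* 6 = -4644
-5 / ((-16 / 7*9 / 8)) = 35 / 18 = 1.94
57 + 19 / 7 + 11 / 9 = 60.94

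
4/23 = 0.17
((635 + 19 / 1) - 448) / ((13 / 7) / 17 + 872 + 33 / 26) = 637364 / 2702233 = 0.24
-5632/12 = -469.33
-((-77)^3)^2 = -208422380089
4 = 4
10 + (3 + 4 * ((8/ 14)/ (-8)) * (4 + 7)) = 69/ 7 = 9.86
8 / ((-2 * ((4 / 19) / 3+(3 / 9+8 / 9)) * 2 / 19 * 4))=-3249 / 442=-7.35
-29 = -29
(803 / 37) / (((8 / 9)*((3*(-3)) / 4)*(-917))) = 803 / 67858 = 0.01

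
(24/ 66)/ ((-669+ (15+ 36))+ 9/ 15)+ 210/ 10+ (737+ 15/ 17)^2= 5343405770005/ 9813573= 544491.37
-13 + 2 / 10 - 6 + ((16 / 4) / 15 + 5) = -203 / 15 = -13.53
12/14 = 6/7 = 0.86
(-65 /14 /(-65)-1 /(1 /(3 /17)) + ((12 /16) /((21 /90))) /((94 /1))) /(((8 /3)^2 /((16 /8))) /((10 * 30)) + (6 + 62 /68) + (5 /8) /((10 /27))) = -4279500 /520149329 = -0.01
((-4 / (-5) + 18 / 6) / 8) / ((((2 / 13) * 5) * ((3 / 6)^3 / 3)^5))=4916920.32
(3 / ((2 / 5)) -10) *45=-225 / 2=-112.50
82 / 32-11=-135 / 16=-8.44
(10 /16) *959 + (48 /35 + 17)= 172969 /280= 617.75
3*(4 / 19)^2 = 48 / 361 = 0.13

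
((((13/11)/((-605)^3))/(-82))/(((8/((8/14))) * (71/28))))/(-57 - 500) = -13/3949628151627125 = -0.00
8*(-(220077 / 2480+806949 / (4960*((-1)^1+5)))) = -513513 / 496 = -1035.31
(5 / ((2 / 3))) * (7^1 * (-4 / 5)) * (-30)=1260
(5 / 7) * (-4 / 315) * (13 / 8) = -13 / 882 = -0.01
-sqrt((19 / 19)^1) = -1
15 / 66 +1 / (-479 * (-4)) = 4801 / 21076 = 0.23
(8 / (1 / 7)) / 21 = 8 / 3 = 2.67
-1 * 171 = -171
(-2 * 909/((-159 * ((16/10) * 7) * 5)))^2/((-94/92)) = -2111607/51753016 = -0.04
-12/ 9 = -4/ 3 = -1.33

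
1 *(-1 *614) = -614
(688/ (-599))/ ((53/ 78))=-53664/ 31747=-1.69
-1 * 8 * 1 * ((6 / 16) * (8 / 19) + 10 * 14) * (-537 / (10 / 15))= 17160372 / 19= 903177.47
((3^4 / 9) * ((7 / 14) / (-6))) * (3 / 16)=-9 / 64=-0.14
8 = 8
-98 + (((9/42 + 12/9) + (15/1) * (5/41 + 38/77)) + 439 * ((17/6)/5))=2550006/15785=161.55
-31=-31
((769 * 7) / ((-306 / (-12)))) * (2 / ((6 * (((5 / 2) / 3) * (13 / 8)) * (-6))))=-86128 / 9945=-8.66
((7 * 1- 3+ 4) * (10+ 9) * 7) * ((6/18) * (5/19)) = 280/3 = 93.33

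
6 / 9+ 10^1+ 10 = 62 / 3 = 20.67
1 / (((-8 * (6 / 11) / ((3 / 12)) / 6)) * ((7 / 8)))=-11 / 28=-0.39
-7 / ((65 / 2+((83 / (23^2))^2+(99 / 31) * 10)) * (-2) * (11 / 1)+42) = 0.01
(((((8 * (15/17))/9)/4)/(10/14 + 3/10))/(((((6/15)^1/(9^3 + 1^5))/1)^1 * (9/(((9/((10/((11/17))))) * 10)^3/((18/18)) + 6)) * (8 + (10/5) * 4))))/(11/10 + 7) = 532172965625/8645926878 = 61.55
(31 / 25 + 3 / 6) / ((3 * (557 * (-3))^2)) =29 / 139612050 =0.00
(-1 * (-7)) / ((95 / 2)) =14 / 95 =0.15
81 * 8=648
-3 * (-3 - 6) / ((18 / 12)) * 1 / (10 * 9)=1 / 5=0.20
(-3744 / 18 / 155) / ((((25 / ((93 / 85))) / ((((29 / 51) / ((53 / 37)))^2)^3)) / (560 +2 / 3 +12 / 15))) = -2673479780245273226647264 / 20719306609281505889353125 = -0.13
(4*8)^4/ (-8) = -131072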